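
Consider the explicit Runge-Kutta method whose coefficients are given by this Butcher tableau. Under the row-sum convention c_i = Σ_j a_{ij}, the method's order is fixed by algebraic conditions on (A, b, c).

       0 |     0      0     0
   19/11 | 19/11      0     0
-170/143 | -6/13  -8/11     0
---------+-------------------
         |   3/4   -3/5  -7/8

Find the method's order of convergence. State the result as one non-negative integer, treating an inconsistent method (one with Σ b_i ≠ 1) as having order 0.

b = (3/4, -3/5, -7/8)
c = (0, 19/11, -170/143)
Ac = (0, 0, -152/121)
Σ b_i: 3/4·1 + (-3/5)·1 + (-7/8)·1 = -29/40 ≠ 1 ⇒ order 0.

0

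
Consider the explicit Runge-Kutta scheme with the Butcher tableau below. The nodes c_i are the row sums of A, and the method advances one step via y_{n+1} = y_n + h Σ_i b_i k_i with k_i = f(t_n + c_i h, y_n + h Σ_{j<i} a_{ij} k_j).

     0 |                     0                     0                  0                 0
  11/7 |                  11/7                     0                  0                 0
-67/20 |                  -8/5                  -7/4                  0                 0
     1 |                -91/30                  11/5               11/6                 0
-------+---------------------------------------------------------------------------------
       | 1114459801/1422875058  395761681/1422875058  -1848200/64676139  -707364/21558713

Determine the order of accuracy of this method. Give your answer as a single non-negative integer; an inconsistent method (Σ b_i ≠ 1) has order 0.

b = (1114459801/1422875058, 395761681/1422875058, -1848200/64676139, -707364/21558713)
c = (0, 11/7, -67/20, 1)
Ac = (0, 0, -11/4, -451/168)
Σ b_i: 1114459801/1422875058·1 + 395761681/1422875058·1 + (-1848200/64676139)·1 + (-707364/21558713)·1 = 1 ✓
b·c: 395761681/1422875058·11/7 + (-1848200/64676139)·(-67/20) + (-707364/21558713)·1 = 1/2 ✓
b·c²: 395761681/1422875058·121/49 + (-1848200/64676139)·4489/400 + (-707364/21558713)·1 = 1/3 ✓
b·Ac: (-1848200/64676139)·(-11/4) + (-707364/21558713)·(-451/168) = 1/6 ✓
b·c³: 395761681/1422875058·1331/343 + (-1848200/64676139)·(-300763/8000) + (-707364/21558713)·1 = 12802350467/6036439640 ≠ 1/4 ⇒ order 3.
b·(c∘Ac): (-1848200/64676139)·737/80 + (-707364/21558713)·(-451/168) = -1029976/5879649 ≠ 1/8
b·Ac²: (-1848200/64676139)·(-121/28) + (-707364/21558713)·3058451/117600 = -6007639783/8231508600 ≠ 1/12
b·A²c: (-707364/21558713)·(-121/24) = 648417/3919766 ≠ 1/24

3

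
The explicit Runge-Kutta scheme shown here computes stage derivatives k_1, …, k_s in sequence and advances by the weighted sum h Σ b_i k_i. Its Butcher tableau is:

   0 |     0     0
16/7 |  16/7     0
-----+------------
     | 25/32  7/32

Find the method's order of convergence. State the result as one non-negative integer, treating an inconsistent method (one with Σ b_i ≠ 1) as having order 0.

b = (25/32, 7/32)
c = (0, 16/7)
Σ b_i: 25/32·1 + 7/32·1 = 1 ✓
b·c: 7/32·16/7 = 1/2 ✓; 2 stages ⇒ order 2.

2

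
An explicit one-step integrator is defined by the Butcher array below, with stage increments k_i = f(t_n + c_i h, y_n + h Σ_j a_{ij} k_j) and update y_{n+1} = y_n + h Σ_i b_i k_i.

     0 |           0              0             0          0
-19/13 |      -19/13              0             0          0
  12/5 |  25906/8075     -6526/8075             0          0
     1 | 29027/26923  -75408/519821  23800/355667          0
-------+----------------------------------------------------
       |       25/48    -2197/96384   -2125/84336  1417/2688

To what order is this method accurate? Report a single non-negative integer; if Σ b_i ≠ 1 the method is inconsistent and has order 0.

4

b = (25/48, -2197/96384, -2125/84336, 1417/2688)
c = (0, -19/13, 12/5, 1)
Ac = (0, 0, 502/425, 528/1417)
Σ b_i: 25/48·1 + (-2197/96384)·1 + (-2125/84336)·1 + 1417/2688·1 = 1 ✓
b·c: (-2197/96384)·(-19/13) + (-2125/84336)·12/5 + 1417/2688·1 = 1/2 ✓
b·c²: (-2197/96384)·361/169 + (-2125/84336)·144/25 + 1417/2688·1 = 1/3 ✓
b·Ac: (-2125/84336)·502/425 + 1417/2688·528/1417 = 1/6 ✓
b·c³: (-2197/96384)·(-6859/2197) + (-2125/84336)·1728/125 + 1417/2688·1 = 1/4 ✓
b·(c∘Ac): (-2125/84336)·6024/2125 + 1417/2688·528/1417 = 1/8 ✓
b·Ac²: (-2125/84336)·(-9538/5525) + 1417/2688·1392/18421 = 1/12 ✓
b·A²c: 1417/2688·112/1417 = 1/24 ✓; 4 stages ⇒ order 4.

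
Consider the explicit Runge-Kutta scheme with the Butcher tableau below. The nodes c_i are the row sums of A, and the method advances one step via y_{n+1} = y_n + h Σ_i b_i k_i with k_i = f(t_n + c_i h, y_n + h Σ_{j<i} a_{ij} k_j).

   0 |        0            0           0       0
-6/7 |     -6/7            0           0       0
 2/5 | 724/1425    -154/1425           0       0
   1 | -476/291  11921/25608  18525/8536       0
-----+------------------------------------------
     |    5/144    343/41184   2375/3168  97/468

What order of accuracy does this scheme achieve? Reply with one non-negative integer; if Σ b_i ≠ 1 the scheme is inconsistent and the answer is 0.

4

b = (5/144, 343/41184, 2375/3168, 97/468)
c = (0, -6/7, 2/5, 1)
Ac = (0, 0, 44/475, 91/194)
Σ b_i: 5/144·1 + 343/41184·1 + 2375/3168·1 + 97/468·1 = 1 ✓
b·c: 343/41184·(-6/7) + 2375/3168·2/5 + 97/468·1 = 1/2 ✓
b·c²: 343/41184·36/49 + 2375/3168·4/25 + 97/468·1 = 1/3 ✓
b·Ac: 2375/3168·44/475 + 97/468·91/194 = 1/6 ✓
b·c³: 343/41184·(-216/343) + 2375/3168·8/125 + 97/468·1 = 1/4 ✓
b·(c∘Ac): 2375/3168·88/2375 + 97/468·91/194 = 1/8 ✓
b·Ac²: 2375/3168·(-264/3325) + 97/468·468/679 = 1/12 ✓
b·A²c: 97/468·39/194 = 1/24 ✓; 4 stages ⇒ order 4.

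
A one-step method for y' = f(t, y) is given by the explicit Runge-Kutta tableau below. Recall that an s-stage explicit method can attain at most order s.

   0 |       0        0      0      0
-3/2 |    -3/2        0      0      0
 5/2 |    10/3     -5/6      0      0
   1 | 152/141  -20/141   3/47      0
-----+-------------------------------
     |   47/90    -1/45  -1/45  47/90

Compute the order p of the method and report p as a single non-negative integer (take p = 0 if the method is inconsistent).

b = (47/90, -1/45, -1/45, 47/90)
c = (0, -3/2, 5/2, 1)
Ac = (0, 0, 5/4, 35/94)
Σ b_i: 47/90·1 + (-1/45)·1 + (-1/45)·1 + 47/90·1 = 1 ✓
b·c: (-1/45)·(-3/2) + (-1/45)·5/2 + 47/90·1 = 1/2 ✓
b·c²: (-1/45)·9/4 + (-1/45)·25/4 + 47/90·1 = 1/3 ✓
b·Ac: (-1/45)·5/4 + 47/90·35/94 = 1/6 ✓
b·c³: (-1/45)·(-27/8) + (-1/45)·125/8 + 47/90·1 = 1/4 ✓
b·(c∘Ac): (-1/45)·25/8 + 47/90·35/94 = 1/8 ✓
b·Ac²: (-1/45)·(-15/8) + 47/90·15/188 = 1/12 ✓
b·A²c: 47/90·15/188 = 1/24 ✓; 4 stages ⇒ order 4.

4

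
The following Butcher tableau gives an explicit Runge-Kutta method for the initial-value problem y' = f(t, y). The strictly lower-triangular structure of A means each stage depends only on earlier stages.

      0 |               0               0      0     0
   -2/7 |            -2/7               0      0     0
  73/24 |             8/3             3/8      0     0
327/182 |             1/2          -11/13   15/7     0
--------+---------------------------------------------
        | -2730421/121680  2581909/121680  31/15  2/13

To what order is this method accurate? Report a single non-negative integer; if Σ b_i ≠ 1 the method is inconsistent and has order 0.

2

b = (-2730421/121680, 2581909/121680, 31/15, 2/13)
c = (0, -2/7, 73/24, 327/182)
Ac = (0, 0, -3/28, 703/104)
Σ b_i: (-2730421/121680)·1 + 2581909/121680·1 + 31/15·1 + 2/13·1 = 1 ✓
b·c: 2581909/121680·(-2/7) + 31/15·73/24 + 2/13·327/182 = 1/2 ✓
b·c²: 2581909/121680·4/49 + 31/15·5329/576 + 2/13·106929/33124 = 19857212443/930121920 ≠ 1/3 ⇒ order 2.
b·Ac: 31/15·(-3/28) + 2/13·703/104 = 9683/11830 ≠ 1/6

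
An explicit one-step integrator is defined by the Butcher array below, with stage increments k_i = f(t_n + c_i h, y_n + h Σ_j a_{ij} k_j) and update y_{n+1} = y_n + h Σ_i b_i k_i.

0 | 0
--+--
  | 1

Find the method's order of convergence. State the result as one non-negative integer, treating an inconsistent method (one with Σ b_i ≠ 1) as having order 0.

b = (1)
c = (0)
Σ b_i: 1·1 = 1 ✓; 1 stage ⇒ order 1.

1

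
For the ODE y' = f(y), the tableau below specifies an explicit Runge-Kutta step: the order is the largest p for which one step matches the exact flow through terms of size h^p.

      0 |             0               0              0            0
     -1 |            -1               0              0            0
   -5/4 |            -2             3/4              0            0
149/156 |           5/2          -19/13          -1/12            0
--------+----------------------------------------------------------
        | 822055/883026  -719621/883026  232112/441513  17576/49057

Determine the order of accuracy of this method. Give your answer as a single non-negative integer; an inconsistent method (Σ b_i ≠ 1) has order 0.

b = (822055/883026, -719621/883026, 232112/441513, 17576/49057)
c = (0, -1, -5/4, 149/156)
Ac = (0, 0, -3/4, 977/624)
Σ b_i: 822055/883026·1 + (-719621/883026)·1 + 232112/441513·1 + 17576/49057·1 = 1 ✓
b·c: (-719621/883026)·(-1) + 232112/441513·(-5/4) + 17576/49057·149/156 = 1/2 ✓
b·c²: (-719621/883026)·1 + 232112/441513·25/16 + 17576/49057·22201/24336 = 1/3 ✓
b·Ac: 232112/441513·(-3/4) + 17576/49057·977/624 = 1/6 ✓
b·c³: (-719621/883026)·(-1) + 232112/441513·(-125/64) + 17576/49057·3307949/3796416 = 1063151/10596312 ≠ 1/4 ⇒ order 3.
b·(c∘Ac): 232112/441513·15/16 + 17576/49057·145573/97344 = 3633289/3532104 ≠ 1/8
b·Ac²: 232112/441513·3/4 + 17576/49057·(-3973/2496) = -69071/392456 ≠ 1/12
b·A²c: 17576/49057·1/16 = 2197/98114 ≠ 1/24

3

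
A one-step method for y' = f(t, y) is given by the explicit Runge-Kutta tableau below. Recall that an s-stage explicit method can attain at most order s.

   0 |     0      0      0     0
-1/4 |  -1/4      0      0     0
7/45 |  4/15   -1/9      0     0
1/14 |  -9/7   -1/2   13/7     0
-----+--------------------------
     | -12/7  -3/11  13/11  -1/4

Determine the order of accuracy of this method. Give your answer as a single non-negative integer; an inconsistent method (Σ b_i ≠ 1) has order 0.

0

b = (-12/7, -3/11, 13/11, -1/4)
c = (0, -1/4, 7/45, 1/14)
Ac = (0, 0, 1/36, 149/360)
Σ b_i: (-12/7)·1 + (-3/11)·1 + 13/11·1 + (-1/4)·1 = -325/308 ≠ 1 ⇒ order 0.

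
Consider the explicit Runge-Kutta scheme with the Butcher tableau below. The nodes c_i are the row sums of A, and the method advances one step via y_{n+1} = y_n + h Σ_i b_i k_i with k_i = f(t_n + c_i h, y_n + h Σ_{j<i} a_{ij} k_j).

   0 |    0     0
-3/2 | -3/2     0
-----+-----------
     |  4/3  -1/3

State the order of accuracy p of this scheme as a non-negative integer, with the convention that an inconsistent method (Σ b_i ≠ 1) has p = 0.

b = (4/3, -1/3)
c = (0, -3/2)
Σ b_i: 4/3·1 + (-1/3)·1 = 1 ✓
b·c: (-1/3)·(-3/2) = 1/2 ✓; 2 stages ⇒ order 2.

2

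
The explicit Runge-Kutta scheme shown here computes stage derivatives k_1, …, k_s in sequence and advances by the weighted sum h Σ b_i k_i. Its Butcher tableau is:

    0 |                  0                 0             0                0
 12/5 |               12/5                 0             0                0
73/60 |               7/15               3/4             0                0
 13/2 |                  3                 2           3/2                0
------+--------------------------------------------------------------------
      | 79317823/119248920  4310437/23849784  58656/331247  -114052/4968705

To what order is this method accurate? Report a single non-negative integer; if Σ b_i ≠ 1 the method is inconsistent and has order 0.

3

b = (79317823/119248920, 4310437/23849784, 58656/331247, -114052/4968705)
c = (0, 12/5, 73/60, 13/2)
Ac = (0, 0, 9/5, 53/8)
Σ b_i: 79317823/119248920·1 + 4310437/23849784·1 + 58656/331247·1 + (-114052/4968705)·1 = 1 ✓
b·c: 4310437/23849784·12/5 + 58656/331247·73/60 + (-114052/4968705)·13/2 = 1/2 ✓
b·c²: 4310437/23849784·144/25 + 58656/331247·5329/3600 + (-114052/4968705)·169/4 = 1/3 ✓
b·Ac: 58656/331247·9/5 + (-114052/4968705)·53/8 = 1/6 ✓
b·c³: 4310437/23849784·1728/125 + 58656/331247·389017/216000 + (-114052/4968705)·2197/8 = -1299215702/372652875 ≠ 1/4 ⇒ order 3.
b·(c∘Ac): 58656/331247·219/100 + (-114052/4968705)·689/16 = -59690293/99374100 ≠ 1/8
b·Ac²: 58656/331247·108/25 + (-114052/4968705)·32977/2400 = 1340272079/2981223000 ≠ 1/12
b·A²c: (-114052/4968705)·27/10 = -513234/8281175 ≠ 1/24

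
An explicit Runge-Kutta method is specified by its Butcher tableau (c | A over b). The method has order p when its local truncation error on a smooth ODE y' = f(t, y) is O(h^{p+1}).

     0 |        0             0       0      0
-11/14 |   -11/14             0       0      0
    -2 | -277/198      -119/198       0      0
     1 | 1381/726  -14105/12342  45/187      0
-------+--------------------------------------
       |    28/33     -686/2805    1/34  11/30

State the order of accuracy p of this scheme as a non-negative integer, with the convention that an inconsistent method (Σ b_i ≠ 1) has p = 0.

b = (28/33, -686/2805, 1/34, 11/30)
c = (0, -11/14, -2, 1)
Ac = (0, 0, 17/36, 5/12)
Σ b_i: 28/33·1 + (-686/2805)·1 + 1/34·1 + 11/30·1 = 1 ✓
b·c: (-686/2805)·(-11/14) + 1/34·(-2) + 11/30·1 = 1/2 ✓
b·c²: (-686/2805)·121/196 + 1/34·4 + 11/30·1 = 1/3 ✓
b·Ac: 1/34·17/36 + 11/30·5/12 = 1/6 ✓
b·c³: (-686/2805)·(-1331/2744) + 1/34·(-8) + 11/30·1 = 1/4 ✓
b·(c∘Ac): 1/34·(-17/18) + 11/30·5/12 = 1/8 ✓
b·Ac²: 1/34·(-187/504) + 11/30·475/1848 = 1/12 ✓
b·A²c: 11/30·5/44 = 1/24 ✓; 4 stages ⇒ order 4.

4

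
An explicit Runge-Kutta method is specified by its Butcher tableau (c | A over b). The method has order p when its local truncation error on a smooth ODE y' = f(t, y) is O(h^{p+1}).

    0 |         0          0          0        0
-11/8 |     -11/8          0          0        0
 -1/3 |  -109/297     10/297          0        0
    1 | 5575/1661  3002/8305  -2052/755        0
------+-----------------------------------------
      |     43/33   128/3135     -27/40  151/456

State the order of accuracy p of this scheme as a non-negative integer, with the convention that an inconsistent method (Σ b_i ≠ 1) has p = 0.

b = (43/33, 128/3135, -27/40, 151/456)
c = (0, -11/8, -1/3, 1)
Ac = (0, 0, -5/108, 247/604)
Σ b_i: 43/33·1 + 128/3135·1 + (-27/40)·1 + 151/456·1 = 1 ✓
b·c: 128/3135·(-11/8) + (-27/40)·(-1/3) + 151/456·1 = 1/2 ✓
b·c²: 128/3135·121/64 + (-27/40)·1/9 + 151/456·1 = 1/3 ✓
b·Ac: (-27/40)·(-5/108) + 151/456·247/604 = 1/6 ✓
b·c³: 128/3135·(-1331/512) + (-27/40)·(-1/27) + 151/456·1 = 1/4 ✓
b·(c∘Ac): (-27/40)·5/324 + 151/456·247/604 = 1/8 ✓
b·Ac²: (-27/40)·55/864 + 151/456·1843/4832 = 1/12 ✓
b·A²c: 151/456·19/151 = 1/24 ✓; 4 stages ⇒ order 4.

4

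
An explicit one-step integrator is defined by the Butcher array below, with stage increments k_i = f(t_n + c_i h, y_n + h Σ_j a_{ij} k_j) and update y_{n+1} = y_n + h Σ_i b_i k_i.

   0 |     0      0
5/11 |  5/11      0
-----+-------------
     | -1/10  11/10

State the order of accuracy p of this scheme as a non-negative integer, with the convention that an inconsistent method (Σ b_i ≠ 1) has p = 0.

b = (-1/10, 11/10)
c = (0, 5/11)
Σ b_i: (-1/10)·1 + 11/10·1 = 1 ✓
b·c: 11/10·5/11 = 1/2 ✓; 2 stages ⇒ order 2.

2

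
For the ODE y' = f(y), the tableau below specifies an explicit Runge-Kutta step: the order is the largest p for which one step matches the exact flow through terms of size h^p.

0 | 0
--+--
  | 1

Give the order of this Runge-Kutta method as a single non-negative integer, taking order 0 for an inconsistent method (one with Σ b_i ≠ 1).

b = (1)
c = (0)
Σ b_i: 1·1 = 1 ✓; 1 stage ⇒ order 1.

1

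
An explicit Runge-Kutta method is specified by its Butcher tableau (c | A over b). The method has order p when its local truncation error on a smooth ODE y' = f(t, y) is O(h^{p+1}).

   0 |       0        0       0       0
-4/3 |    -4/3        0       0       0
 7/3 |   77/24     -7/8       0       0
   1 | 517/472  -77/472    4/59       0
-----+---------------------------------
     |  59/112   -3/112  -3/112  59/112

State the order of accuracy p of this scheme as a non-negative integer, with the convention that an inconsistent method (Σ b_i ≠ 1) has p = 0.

4

b = (59/112, -3/112, -3/112, 59/112)
c = (0, -4/3, 7/3, 1)
Ac = (0, 0, 7/6, 133/354)
Σ b_i: 59/112·1 + (-3/112)·1 + (-3/112)·1 + 59/112·1 = 1 ✓
b·c: (-3/112)·(-4/3) + (-3/112)·7/3 + 59/112·1 = 1/2 ✓
b·c²: (-3/112)·16/9 + (-3/112)·49/9 + 59/112·1 = 1/3 ✓
b·Ac: (-3/112)·7/6 + 59/112·133/354 = 1/6 ✓
b·c³: (-3/112)·(-64/27) + (-3/112)·343/27 + 59/112·1 = 1/4 ✓
b·(c∘Ac): (-3/112)·49/18 + 59/112·133/354 = 1/8 ✓
b·Ac²: (-3/112)·(-14/9) + 59/112·14/177 = 1/12 ✓
b·A²c: 59/112·14/177 = 1/24 ✓; 4 stages ⇒ order 4.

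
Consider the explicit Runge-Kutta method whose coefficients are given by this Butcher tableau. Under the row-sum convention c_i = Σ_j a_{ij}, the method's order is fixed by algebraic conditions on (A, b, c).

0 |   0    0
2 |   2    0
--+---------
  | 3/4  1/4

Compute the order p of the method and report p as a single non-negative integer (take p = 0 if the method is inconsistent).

2

b = (3/4, 1/4)
c = (0, 2)
Σ b_i: 3/4·1 + 1/4·1 = 1 ✓
b·c: 1/4·2 = 1/2 ✓; 2 stages ⇒ order 2.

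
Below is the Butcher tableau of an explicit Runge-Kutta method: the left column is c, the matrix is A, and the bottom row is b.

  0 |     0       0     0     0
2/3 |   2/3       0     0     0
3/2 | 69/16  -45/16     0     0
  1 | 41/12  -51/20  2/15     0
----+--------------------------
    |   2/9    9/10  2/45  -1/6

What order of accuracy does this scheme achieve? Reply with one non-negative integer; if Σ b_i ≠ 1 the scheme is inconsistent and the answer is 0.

b = (2/9, 9/10, 2/45, -1/6)
c = (0, 2/3, 3/2, 1)
Ac = (0, 0, -15/8, -3/2)
Σ b_i: 2/9·1 + 9/10·1 + 2/45·1 + (-1/6)·1 = 1 ✓
b·c: 9/10·2/3 + 2/45·3/2 + (-1/6)·1 = 1/2 ✓
b·c²: 9/10·4/9 + 2/45·9/4 + (-1/6)·1 = 1/3 ✓
b·Ac: 2/45·(-15/8) + (-1/6)·(-3/2) = 1/6 ✓
b·c³: 9/10·8/27 + 2/45·27/8 + (-1/6)·1 = 1/4 ✓
b·(c∘Ac): 2/45·(-45/16) + (-1/6)·(-3/2) = 1/8 ✓
b·Ac²: 2/45·(-5/4) + (-1/6)·(-5/6) = 1/12 ✓
b·A²c: (-1/6)·(-1/4) = 1/24 ✓; 4 stages ⇒ order 4.

4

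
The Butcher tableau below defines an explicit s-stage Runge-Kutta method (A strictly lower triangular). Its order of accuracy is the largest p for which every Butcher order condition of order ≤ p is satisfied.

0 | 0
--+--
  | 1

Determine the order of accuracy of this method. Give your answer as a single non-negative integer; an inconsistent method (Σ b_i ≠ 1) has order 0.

1

b = (1)
c = (0)
Σ b_i: 1·1 = 1 ✓; 1 stage ⇒ order 1.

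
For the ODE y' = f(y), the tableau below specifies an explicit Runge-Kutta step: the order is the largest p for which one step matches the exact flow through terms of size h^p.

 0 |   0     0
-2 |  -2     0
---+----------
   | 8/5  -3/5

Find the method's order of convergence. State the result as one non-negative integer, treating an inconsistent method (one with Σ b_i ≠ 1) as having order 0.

1

b = (8/5, -3/5)
c = (0, -2)
Σ b_i: 8/5·1 + (-3/5)·1 = 1 ✓
b·c: (-3/5)·(-2) = 6/5 ≠ 1/2 ⇒ order 1.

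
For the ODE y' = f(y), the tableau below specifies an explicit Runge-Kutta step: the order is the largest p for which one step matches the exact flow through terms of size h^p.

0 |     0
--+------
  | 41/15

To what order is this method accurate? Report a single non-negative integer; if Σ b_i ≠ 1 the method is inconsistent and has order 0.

b = (41/15)
c = (0)
Σ b_i: 41/15·1 = 41/15 ≠ 1 ⇒ order 0.

0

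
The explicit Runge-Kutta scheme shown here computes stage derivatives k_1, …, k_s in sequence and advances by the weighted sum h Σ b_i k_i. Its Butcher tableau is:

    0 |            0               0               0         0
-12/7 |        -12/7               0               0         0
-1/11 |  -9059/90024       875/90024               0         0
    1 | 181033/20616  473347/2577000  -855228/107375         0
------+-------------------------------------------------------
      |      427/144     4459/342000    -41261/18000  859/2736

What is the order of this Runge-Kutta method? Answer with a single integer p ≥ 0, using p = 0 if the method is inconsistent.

4

b = (427/144, 4459/342000, -41261/18000, 859/2736)
c = (0, -12/7, -1/11, 1)
Ac = (0, 0, -125/7502, 703/1718)
Σ b_i: 427/144·1 + 4459/342000·1 + (-41261/18000)·1 + 859/2736·1 = 1 ✓
b·c: 4459/342000·(-12/7) + (-41261/18000)·(-1/11) + 859/2736·1 = 1/2 ✓
b·c²: 4459/342000·144/49 + (-41261/18000)·1/121 + 859/2736·1 = 1/3 ✓
b·Ac: (-41261/18000)·(-125/7502) + 859/2736·703/1718 = 1/6 ✓
b·c³: 4459/342000·(-1728/343) + (-41261/18000)·(-1/1331) + 859/2736·1 = 1/4 ✓
b·(c∘Ac): (-41261/18000)·125/82522 + 859/2736·703/1718 = 1/8 ✓
b·Ac²: (-41261/18000)·750/26257 + 859/2736·2850/6013 = 1/12 ✓
b·A²c: 859/2736·114/859 = 1/24 ✓; 4 stages ⇒ order 4.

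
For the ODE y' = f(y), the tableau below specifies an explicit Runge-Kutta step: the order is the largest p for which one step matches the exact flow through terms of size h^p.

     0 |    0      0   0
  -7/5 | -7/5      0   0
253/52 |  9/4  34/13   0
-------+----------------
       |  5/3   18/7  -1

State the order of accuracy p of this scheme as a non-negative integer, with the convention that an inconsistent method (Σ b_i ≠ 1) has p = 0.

b = (5/3, 18/7, -1)
c = (0, -7/5, 253/52)
Ac = (0, 0, -238/65)
Σ b_i: 5/3·1 + 18/7·1 + (-1)·1 = 68/21 ≠ 1 ⇒ order 0.

0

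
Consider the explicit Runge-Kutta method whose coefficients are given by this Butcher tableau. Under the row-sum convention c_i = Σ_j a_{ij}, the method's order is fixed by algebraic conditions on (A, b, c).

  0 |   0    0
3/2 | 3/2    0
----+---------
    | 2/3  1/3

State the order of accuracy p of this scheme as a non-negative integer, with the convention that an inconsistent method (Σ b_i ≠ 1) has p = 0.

b = (2/3, 1/3)
c = (0, 3/2)
Σ b_i: 2/3·1 + 1/3·1 = 1 ✓
b·c: 1/3·3/2 = 1/2 ✓; 2 stages ⇒ order 2.

2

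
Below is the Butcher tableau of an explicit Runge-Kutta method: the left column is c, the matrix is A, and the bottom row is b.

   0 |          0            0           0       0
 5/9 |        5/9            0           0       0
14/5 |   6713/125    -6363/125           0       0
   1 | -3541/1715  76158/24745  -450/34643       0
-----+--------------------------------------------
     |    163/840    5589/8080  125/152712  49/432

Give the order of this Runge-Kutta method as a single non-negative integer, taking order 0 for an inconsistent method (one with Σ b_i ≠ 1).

b = (163/840, 5589/8080, 125/152712, 49/432)
c = (0, 5/9, 14/5, 1)
Ac = (0, 0, -707/25, 82/49)
Σ b_i: 163/840·1 + 5589/8080·1 + 125/152712·1 + 49/432·1 = 1 ✓
b·c: 5589/8080·5/9 + 125/152712·14/5 + 49/432·1 = 1/2 ✓
b·c²: 5589/8080·25/81 + 125/152712·196/25 + 49/432·1 = 1/3 ✓
b·Ac: 125/152712·(-707/25) + 49/432·82/49 = 1/6 ✓
b·c³: 5589/8080·125/729 + 125/152712·2744/125 + 49/432·1 = 1/4 ✓
b·(c∘Ac): 125/152712·(-9898/125) + 49/432·82/49 = 1/8 ✓
b·Ac²: 125/152712·(-707/45) + 49/432·374/441 = 1/12 ✓
b·A²c: 49/432·18/49 = 1/24 ✓; 4 stages ⇒ order 4.

4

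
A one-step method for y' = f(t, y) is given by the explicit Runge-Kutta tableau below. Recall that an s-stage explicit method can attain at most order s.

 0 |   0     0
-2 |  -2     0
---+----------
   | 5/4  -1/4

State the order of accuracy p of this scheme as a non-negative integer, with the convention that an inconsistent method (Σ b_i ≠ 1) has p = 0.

2

b = (5/4, -1/4)
c = (0, -2)
Σ b_i: 5/4·1 + (-1/4)·1 = 1 ✓
b·c: (-1/4)·(-2) = 1/2 ✓; 2 stages ⇒ order 2.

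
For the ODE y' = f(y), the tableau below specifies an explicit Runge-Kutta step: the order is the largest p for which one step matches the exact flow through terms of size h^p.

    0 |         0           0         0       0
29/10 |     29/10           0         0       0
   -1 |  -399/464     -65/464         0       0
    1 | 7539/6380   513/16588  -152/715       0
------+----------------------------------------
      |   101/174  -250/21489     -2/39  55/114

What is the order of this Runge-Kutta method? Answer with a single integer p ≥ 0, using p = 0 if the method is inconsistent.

4

b = (101/174, -250/21489, -2/39, 55/114)
c = (0, 29/10, -1, 1)
Ac = (0, 0, -13/32, 133/440)
Σ b_i: 101/174·1 + (-250/21489)·1 + (-2/39)·1 + 55/114·1 = 1 ✓
b·c: (-250/21489)·29/10 + (-2/39)·(-1) + 55/114·1 = 1/2 ✓
b·c²: (-250/21489)·841/100 + (-2/39)·1 + 55/114·1 = 1/3 ✓
b·Ac: (-2/39)·(-13/32) + 55/114·133/440 = 1/6 ✓
b·c³: (-250/21489)·24389/1000 + (-2/39)·(-1) + 55/114·1 = 1/4 ✓
b·(c∘Ac): (-2/39)·13/32 + 55/114·133/440 = 1/8 ✓
b·Ac²: (-2/39)·(-377/320) + 55/114·19/400 = 1/12 ✓
b·A²c: 55/114·19/220 = 1/24 ✓; 4 stages ⇒ order 4.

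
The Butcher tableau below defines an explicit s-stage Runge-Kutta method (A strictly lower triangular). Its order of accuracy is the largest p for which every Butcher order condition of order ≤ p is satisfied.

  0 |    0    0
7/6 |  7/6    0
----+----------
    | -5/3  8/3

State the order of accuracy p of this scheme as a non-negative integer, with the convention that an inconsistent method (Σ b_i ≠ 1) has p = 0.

b = (-5/3, 8/3)
c = (0, 7/6)
Σ b_i: (-5/3)·1 + 8/3·1 = 1 ✓
b·c: 8/3·7/6 = 28/9 ≠ 1/2 ⇒ order 1.

1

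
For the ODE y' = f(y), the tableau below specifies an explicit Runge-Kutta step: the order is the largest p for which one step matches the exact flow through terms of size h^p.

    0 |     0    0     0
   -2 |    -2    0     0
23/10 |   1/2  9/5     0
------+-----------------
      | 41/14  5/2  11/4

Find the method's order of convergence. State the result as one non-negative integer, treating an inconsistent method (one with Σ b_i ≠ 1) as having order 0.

b = (41/14, 5/2, 11/4)
c = (0, -2, 23/10)
Ac = (0, 0, -18/5)
Σ b_i: 41/14·1 + 5/2·1 + 11/4·1 = 229/28 ≠ 1 ⇒ order 0.

0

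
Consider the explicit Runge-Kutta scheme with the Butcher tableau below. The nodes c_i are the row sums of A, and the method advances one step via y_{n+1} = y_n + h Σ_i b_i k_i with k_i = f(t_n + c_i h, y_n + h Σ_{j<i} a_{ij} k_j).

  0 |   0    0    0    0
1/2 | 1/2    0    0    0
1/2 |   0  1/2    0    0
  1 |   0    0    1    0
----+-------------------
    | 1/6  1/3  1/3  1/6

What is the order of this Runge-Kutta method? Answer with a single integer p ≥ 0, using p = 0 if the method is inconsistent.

b = (1/6, 1/3, 1/3, 1/6)
c = (0, 1/2, 1/2, 1)
Ac = (0, 0, 1/4, 1/2)
Σ b_i: 1/6·1 + 1/3·1 + 1/3·1 + 1/6·1 = 1 ✓
b·c: 1/3·1/2 + 1/3·1/2 + 1/6·1 = 1/2 ✓
b·c²: 1/3·1/4 + 1/3·1/4 + 1/6·1 = 1/3 ✓
b·Ac: 1/3·1/4 + 1/6·1/2 = 1/6 ✓
b·c³: 1/3·1/8 + 1/3·1/8 + 1/6·1 = 1/4 ✓
b·(c∘Ac): 1/3·1/8 + 1/6·1/2 = 1/8 ✓
b·Ac²: 1/3·1/8 + 1/6·1/4 = 1/12 ✓
b·A²c: 1/6·1/4 = 1/24 ✓; 4 stages ⇒ order 4.

4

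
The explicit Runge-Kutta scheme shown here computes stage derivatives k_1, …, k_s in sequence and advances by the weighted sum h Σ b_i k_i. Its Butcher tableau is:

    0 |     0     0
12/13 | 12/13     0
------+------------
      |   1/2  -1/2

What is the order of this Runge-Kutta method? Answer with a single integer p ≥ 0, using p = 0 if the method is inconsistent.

0

b = (1/2, -1/2)
c = (0, 12/13)
Σ b_i: 1/2·1 + (-1/2)·1 = 0 ≠ 1 ⇒ order 0.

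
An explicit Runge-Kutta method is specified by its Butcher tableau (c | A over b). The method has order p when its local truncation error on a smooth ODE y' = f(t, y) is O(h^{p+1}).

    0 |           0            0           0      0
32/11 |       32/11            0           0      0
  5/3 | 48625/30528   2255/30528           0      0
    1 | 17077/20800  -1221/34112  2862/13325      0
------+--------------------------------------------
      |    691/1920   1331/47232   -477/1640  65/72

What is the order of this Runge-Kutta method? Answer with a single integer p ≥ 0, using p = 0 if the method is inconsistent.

4

b = (691/1920, 1331/47232, -477/1640, 65/72)
c = (0, 32/11, 5/3, 1)
Ac = (0, 0, 205/954, 33/130)
Σ b_i: 691/1920·1 + 1331/47232·1 + (-477/1640)·1 + 65/72·1 = 1 ✓
b·c: 1331/47232·32/11 + (-477/1640)·5/3 + 65/72·1 = 1/2 ✓
b·c²: 1331/47232·1024/121 + (-477/1640)·25/9 + 65/72·1 = 1/3 ✓
b·Ac: (-477/1640)·205/954 + 65/72·33/130 = 1/6 ✓
b·c³: 1331/47232·32768/1331 + (-477/1640)·125/27 + 65/72·1 = 1/4 ✓
b·(c∘Ac): (-477/1640)·1025/2862 + 65/72·33/130 = 1/8 ✓
b·Ac²: (-477/1640)·3280/5247 + 65/72·42/143 = 1/12 ✓
b·A²c: 65/72·3/65 = 1/24 ✓; 4 stages ⇒ order 4.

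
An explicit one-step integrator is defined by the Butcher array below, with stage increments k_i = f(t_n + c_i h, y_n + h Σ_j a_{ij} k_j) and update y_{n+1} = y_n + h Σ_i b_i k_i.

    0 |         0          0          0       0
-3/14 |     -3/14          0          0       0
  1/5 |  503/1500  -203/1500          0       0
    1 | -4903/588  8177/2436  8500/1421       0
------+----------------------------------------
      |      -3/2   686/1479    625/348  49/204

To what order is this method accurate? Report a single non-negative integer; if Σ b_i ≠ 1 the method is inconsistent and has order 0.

4

b = (-3/2, 686/1479, 625/348, 49/204)
c = (0, -3/14, 1/5, 1)
Ac = (0, 0, 29/1000, 187/392)
Σ b_i: (-3/2)·1 + 686/1479·1 + 625/348·1 + 49/204·1 = 1 ✓
b·c: 686/1479·(-3/14) + 625/348·1/5 + 49/204·1 = 1/2 ✓
b·c²: 686/1479·9/196 + 625/348·1/25 + 49/204·1 = 1/3 ✓
b·Ac: 625/348·29/1000 + 49/204·187/392 = 1/6 ✓
b·c³: 686/1479·(-27/2744) + 625/348·1/125 + 49/204·1 = 1/4 ✓
b·(c∘Ac): 625/348·29/5000 + 49/204·187/392 = 1/8 ✓
b·Ac²: 625/348·(-87/14000) + 49/204·2159/5488 = 1/12 ✓
b·A²c: 49/204·17/98 = 1/24 ✓; 4 stages ⇒ order 4.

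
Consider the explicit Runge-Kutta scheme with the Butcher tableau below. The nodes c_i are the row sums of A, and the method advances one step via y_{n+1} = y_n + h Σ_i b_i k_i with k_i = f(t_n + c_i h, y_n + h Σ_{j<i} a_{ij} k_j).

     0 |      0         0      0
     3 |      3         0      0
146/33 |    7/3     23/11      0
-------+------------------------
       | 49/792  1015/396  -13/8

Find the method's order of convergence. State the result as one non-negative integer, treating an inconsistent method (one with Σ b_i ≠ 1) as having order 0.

b = (49/792, 1015/396, -13/8)
c = (0, 3, 146/33)
Ac = (0, 0, 69/11)
Σ b_i: 49/792·1 + 1015/396·1 + (-13/8)·1 = 1 ✓
b·c: 1015/396·3 + (-13/8)·146/33 = 1/2 ✓
b·c²: 1015/396·9 + (-13/8)·21316/1089 = -38069/4356 ≠ 1/3 ⇒ order 2.
b·Ac: (-13/8)·69/11 = -897/88 ≠ 1/6

2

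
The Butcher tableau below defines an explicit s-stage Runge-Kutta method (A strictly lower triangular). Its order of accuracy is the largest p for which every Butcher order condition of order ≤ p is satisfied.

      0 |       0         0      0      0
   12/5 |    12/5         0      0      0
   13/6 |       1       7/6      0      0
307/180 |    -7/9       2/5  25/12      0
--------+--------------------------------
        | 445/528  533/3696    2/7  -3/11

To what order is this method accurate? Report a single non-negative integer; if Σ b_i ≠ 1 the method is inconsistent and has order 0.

2

b = (445/528, 533/3696, 2/7, -3/11)
c = (0, 12/5, 13/6, 307/180)
Ac = (0, 0, 14/5, 9853/1800)
Σ b_i: 445/528·1 + 533/3696·1 + 2/7·1 + (-3/11)·1 = 1 ✓
b·c: 533/3696·12/5 + 2/7·13/6 + (-3/11)·307/180 = 1/2 ✓
b·c²: 533/3696·144/25 + 2/7·169/36 + (-3/11)·94249/32400 = 6551/4752 ≠ 1/3 ⇒ order 2.
b·Ac: 2/7·14/5 + (-3/11)·9853/1800 = -4573/6600 ≠ 1/6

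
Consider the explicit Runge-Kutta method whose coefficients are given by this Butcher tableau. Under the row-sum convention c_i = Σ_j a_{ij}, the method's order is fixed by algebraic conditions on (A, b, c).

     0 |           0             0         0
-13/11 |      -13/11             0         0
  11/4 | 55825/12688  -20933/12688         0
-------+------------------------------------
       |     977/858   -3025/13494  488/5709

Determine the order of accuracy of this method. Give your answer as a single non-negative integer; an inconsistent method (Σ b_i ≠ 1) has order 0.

3

b = (977/858, -3025/13494, 488/5709)
c = (0, -13/11, 11/4)
Ac = (0, 0, 1903/976)
Σ b_i: 977/858·1 + (-3025/13494)·1 + 488/5709·1 = 1 ✓
b·c: (-3025/13494)·(-13/11) + 488/5709·11/4 = 1/2 ✓
b·c²: (-3025/13494)·169/121 + 488/5709·121/16 = 1/3 ✓
b·Ac: 488/5709·1903/976 = 1/6 ✓; 3 stages ⇒ order 3.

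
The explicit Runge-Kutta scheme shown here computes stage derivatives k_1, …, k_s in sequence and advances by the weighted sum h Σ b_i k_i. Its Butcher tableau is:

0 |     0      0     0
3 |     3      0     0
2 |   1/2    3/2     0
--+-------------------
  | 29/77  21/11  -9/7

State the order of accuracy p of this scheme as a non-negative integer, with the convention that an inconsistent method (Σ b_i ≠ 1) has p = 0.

b = (29/77, 21/11, -9/7)
c = (0, 3, 2)
Ac = (0, 0, 9/2)
Σ b_i: 29/77·1 + 21/11·1 + (-9/7)·1 = 1 ✓
b·c: 21/11·3 + (-9/7)·2 = 243/77 ≠ 1/2 ⇒ order 1.

1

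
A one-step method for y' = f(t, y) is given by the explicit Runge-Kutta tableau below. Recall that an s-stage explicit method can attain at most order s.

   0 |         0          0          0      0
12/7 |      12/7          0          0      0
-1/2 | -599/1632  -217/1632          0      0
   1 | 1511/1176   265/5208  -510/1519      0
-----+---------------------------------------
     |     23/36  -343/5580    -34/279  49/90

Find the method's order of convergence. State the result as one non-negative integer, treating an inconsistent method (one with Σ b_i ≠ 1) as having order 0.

4

b = (23/36, -343/5580, -34/279, 49/90)
c = (0, 12/7, -1/2, 1)
Ac = (0, 0, -31/136, 25/98)
Σ b_i: 23/36·1 + (-343/5580)·1 + (-34/279)·1 + 49/90·1 = 1 ✓
b·c: (-343/5580)·12/7 + (-34/279)·(-1/2) + 49/90·1 = 1/2 ✓
b·c²: (-343/5580)·144/49 + (-34/279)·1/4 + 49/90·1 = 1/3 ✓
b·Ac: (-34/279)·(-31/136) + 49/90·25/98 = 1/6 ✓
b·c³: (-343/5580)·1728/343 + (-34/279)·(-1/8) + 49/90·1 = 1/4 ✓
b·(c∘Ac): (-34/279)·31/272 + 49/90·25/98 = 1/8 ✓
b·Ac²: (-34/279)·(-93/238) + 49/90·45/686 = 1/12 ✓
b·A²c: 49/90·15/196 = 1/24 ✓; 4 stages ⇒ order 4.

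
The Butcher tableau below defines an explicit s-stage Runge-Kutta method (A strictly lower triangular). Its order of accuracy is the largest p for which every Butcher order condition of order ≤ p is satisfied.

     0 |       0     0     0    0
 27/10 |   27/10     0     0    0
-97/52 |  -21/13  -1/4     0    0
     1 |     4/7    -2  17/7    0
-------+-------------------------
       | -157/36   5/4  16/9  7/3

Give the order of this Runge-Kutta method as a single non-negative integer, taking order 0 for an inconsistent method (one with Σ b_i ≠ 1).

1

b = (-157/36, 5/4, 16/9, 7/3)
c = (0, 27/10, -97/52, 1)
Ac = (0, 0, -27/40, -18073/1820)
Σ b_i: (-157/36)·1 + 5/4·1 + 16/9·1 + 7/3·1 = 1 ✓
b·c: 5/4·27/10 + 16/9·(-97/52) + 7/3·1 = 2239/936 ≠ 1/2 ⇒ order 1.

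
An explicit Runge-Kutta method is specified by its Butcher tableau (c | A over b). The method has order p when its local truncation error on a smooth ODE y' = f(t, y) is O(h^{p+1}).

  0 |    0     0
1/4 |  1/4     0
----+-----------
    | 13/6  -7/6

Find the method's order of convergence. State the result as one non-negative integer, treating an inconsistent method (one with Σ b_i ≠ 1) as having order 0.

1

b = (13/6, -7/6)
c = (0, 1/4)
Σ b_i: 13/6·1 + (-7/6)·1 = 1 ✓
b·c: (-7/6)·1/4 = -7/24 ≠ 1/2 ⇒ order 1.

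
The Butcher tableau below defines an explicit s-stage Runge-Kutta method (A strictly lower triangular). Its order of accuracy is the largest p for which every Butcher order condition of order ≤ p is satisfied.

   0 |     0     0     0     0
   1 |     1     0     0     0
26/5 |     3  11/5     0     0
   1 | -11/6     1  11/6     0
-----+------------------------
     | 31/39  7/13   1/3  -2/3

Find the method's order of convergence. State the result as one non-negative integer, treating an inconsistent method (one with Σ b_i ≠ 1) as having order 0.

1

b = (31/39, 7/13, 1/3, -2/3)
c = (0, 1, 26/5, 1)
Ac = (0, 0, 11/5, 158/15)
Σ b_i: 31/39·1 + 7/13·1 + 1/3·1 + (-2/3)·1 = 1 ✓
b·c: 7/13·1 + 1/3·26/5 + (-2/3)·1 = 313/195 ≠ 1/2 ⇒ order 1.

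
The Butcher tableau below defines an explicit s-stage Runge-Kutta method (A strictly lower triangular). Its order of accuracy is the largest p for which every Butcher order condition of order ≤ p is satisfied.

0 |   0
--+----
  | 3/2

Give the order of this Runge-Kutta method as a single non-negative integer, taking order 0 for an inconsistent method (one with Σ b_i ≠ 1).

b = (3/2)
c = (0)
Σ b_i: 3/2·1 = 3/2 ≠ 1 ⇒ order 0.

0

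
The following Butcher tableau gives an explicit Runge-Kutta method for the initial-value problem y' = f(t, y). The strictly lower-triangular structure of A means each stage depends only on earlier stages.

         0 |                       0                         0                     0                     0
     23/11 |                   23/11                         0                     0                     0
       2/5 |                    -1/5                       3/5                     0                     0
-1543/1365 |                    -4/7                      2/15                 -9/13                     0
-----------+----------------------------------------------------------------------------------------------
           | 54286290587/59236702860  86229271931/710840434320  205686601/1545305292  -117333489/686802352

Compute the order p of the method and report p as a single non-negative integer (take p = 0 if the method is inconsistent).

3

b = (54286290587/59236702860, 86229271931/710840434320, 205686601/1545305292, -117333489/686802352)
c = (0, 23/11, 2/5, -1543/1365)
Ac = (0, 0, 69/55, 4/2145)
Σ b_i: 54286290587/59236702860·1 + 86229271931/710840434320·1 + 205686601/1545305292·1 + (-117333489/686802352)·1 = 1 ✓
b·c: 86229271931/710840434320·23/11 + 205686601/1545305292·2/5 + (-117333489/686802352)·(-1543/1365) = 1/2 ✓
b·c²: 86229271931/710840434320·529/121 + 205686601/1545305292·4/25 + (-117333489/686802352)·2380849/1863225 = 1/3 ✓
b·Ac: 205686601/1545305292·69/55 + (-117333489/686802352)·4/2145 = 1/6 ✓
b·c³: 86229271931/710840434320·12167/1331 + 205686601/1545305292·8/125 + (-117333489/686802352)·(-3673650007/2543302125) = 65943027774383/48339081165375 ≠ 1/4 ⇒ order 3.
b·(c∘Ac): 205686601/1545305292·138/275 + (-117333489/686802352)·(-6172/2927925) = 9512596769/141652985100 ≠ 1/8
b·Ac²: 205686601/1545305292·1587/605 + (-117333489/686802352)·55702/117975 = 76064423417/283305970200 ≠ 1/12
b·A²c: (-117333489/686802352)·(-621/715) = 5604930513/37774129360 ≠ 1/24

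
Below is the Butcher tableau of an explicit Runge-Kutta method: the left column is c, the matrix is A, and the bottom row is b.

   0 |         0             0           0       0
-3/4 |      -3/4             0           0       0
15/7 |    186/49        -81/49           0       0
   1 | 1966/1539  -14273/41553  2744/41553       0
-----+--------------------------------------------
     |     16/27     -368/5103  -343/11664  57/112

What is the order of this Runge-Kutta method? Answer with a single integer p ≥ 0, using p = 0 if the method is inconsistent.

b = (16/27, -368/5103, -343/11664, 57/112)
c = (0, -3/4, 15/7, 1)
Ac = (0, 0, 243/196, 91/228)
Σ b_i: 16/27·1 + (-368/5103)·1 + (-343/11664)·1 + 57/112·1 = 1 ✓
b·c: (-368/5103)·(-3/4) + (-343/11664)·15/7 + 57/112·1 = 1/2 ✓
b·c²: (-368/5103)·9/16 + (-343/11664)·225/49 + 57/112·1 = 1/3 ✓
b·Ac: (-343/11664)·243/196 + 57/112·91/228 = 1/6 ✓
b·c³: (-368/5103)·(-27/64) + (-343/11664)·3375/343 + 57/112·1 = 1/4 ✓
b·(c∘Ac): (-343/11664)·3645/1372 + 57/112·91/228 = 1/8 ✓
b·Ac²: (-343/11664)·(-729/784) + 57/112·301/2736 = 1/12 ✓
b·A²c: 57/112·14/171 = 1/24 ✓; 4 stages ⇒ order 4.

4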